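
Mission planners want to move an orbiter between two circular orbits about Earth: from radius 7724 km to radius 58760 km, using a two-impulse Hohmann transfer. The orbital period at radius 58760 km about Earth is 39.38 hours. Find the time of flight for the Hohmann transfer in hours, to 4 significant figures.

From Kepler's third law T² = 4π²r³/μ at r = 58760 km, T = 39.38 hours = 39.38 × 3600 s = 1.41768×10^5 s: μ = 4π²r³/T² = 3.98519×10^5 km³/s².
Transfer-ellipse semi-major axis a_t = (r₁ + r₂)/2 = (7724 + 58760)/2 = 33242 km.
By Kepler's third law the transfer-orbit period is T = 2π√(a_t³/μ), so t = T/2 = 30160 s.
Converting: 30160 s ÷ 3600 s/hour = 8.378 hours.

t = 8.378 hours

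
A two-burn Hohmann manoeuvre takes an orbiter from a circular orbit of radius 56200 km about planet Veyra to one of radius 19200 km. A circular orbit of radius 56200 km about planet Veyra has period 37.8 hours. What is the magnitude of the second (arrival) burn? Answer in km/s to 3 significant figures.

Δv₂ = 0.981 km/s

From Kepler's third law T² = 4π²r³/μ at r = 56200 km, T = 37.8 hours = 37.8 × 3600 s = 1.3608×10^5 s: μ = 4π²r³/T² = 3.78425×10^5 km³/s².
Semi-major axis of the transfer orbit: a_t = (56200 + 19200)/2 = 37700 km.
On the circular orbit at r = 19200 km, v_c = √(μ/r) = 4.4396 km/s.
Transfer-orbit speed at the same r (vis-viva, a = a_t): v_t = √[μ(2/r − 1/a_t)] = 5.4205 km/s.
Δv₂ = |v_t − v_c| = |5.4205 − 4.4396| = 0.9809 km/s.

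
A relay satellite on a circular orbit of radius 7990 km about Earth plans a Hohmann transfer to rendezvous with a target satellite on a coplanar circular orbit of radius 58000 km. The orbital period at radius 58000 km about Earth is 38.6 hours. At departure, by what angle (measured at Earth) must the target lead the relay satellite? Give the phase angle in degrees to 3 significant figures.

From Kepler's third law T² = 4π²r³/μ at r = 58000 km, T = 38.6 hours = 38.6 × 3600 s = 1.3896×10^5 s: μ = 4π²r³/T² = 3.98900×10^5 km³/s².
Semi-major axis of the transfer orbit: a_t = (7990 + 58000)/2 = 32995 km.
Transfer time t = π√(a_t³/μ) = 29810 s.
The target's mean motion on its circular orbit is ω₂ = √(μ/r₂³) = 4.522×10^-5 rad/s.
Angle swept by the target during transfer: ω₂·t = 1.348 rad = 77.23°.
Arrival is 180° from departure on the ellipse, so φ = 180° − 77.23° = 103°.

φ = 103°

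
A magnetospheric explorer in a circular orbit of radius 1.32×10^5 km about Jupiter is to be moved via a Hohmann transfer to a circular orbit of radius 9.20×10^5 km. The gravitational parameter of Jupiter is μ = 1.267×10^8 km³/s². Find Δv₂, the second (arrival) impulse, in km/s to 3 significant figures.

Transfer-ellipse semi-major axis a_t = (r₁ + r₂)/2 = (1.320×10^5 + 9.200×10^5)/2 = 5.260×10^5 km.
Circular speed at r = 9.200×10^5 km: v_c = √(μ/r) = 11.73531 km/s.
Vis-viva on the transfer ellipse at r = 9.200×10^5 km gives v_t = √[μ(2/r − 1/a_t)] = 5.878797 km/s.
Δv₂ = |v_t − v_c| = |5.878797 − 11.73531| = 5.857 km/s.

Δv₂ = 5.86 km/s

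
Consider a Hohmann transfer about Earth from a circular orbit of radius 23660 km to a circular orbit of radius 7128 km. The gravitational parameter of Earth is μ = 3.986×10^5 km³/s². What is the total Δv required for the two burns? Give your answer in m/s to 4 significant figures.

Transfer-ellipse semi-major axis a_t = (r₁ + r₂)/2 = (23660 + 7128)/2 = 15394 km.
Circular speed at r₁: v₁ = √(μ/r₁) = √(3.986×10^5/23660) = 4.1045 km/s.
On the transfer ellipse at r₁, vis-viva gives v_a = √[μ(2/r₁ − 1/a_t)] = 2.7930 km/s.
First burn Δv₁ = |v_a − v₁| = 1.3115 km/s.
Circular speed at r₂: v₂ = √(μ/r₂) = 7.4780 km/s.
Transfer-orbit speed at r₂: v_p = √[μ(2/r₂ − 1/a_t)] = 9.2708 km/s.
Second burn Δv₂ = |v₂ − v_p| = 1.7928 km/s.
Δv = Δv₁ + Δv₂ = 1.3115 + 1.7928 = 3.104 km/s.

Δv = 3104 m/s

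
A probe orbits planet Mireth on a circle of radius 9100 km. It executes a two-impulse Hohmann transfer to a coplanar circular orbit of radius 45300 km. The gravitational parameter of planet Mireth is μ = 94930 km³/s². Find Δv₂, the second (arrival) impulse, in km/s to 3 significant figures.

Δv₂ = 0.610 km/s

The Hohmann ellipse has a_t = (r₁ + r₂)/2 = 27200 km.
Circular speed at r = 45300 km: v_c = √(μ/r) = 1.4476 km/s.
Vis-viva on the transfer ellipse at r = 45300 km gives v_t = √[μ(2/r − 1/a_t)] = 0.83732 km/s.
Δv₂ = |v_t − v_c| = |0.83732 − 1.4476| = 0.6103 km/s.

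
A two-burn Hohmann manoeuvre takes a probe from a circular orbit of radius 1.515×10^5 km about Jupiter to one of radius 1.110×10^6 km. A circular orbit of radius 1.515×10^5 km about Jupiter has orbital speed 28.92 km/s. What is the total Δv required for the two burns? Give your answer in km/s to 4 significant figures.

Δv = 14.89 km/s

From the circular-orbit relation v² = μ/r at r = 1.515×10^5 km: μ = v²r = (28.92)² × 1.515×10^5 = 1.26710×10^8 km³/s².
Semi-major axis of the transfer orbit: a_t = (1.515×10^5 + 1.110×10^6)/2 = 6.3075×10^5 km.
At r₁ the circular-orbit speed is v₁ = √(μ/r₁) = 28.920 km/s.
On the transfer ellipse at r₁, vis-viva equation gives v_p = √[μ(2/r₁ − 1/a_t)] = 38.365 km/s.
First burn Δv₁ = |v_p − v₁| = 9.445 km/s.
At r₂, v₂ = √(μ/r₂) = 10.684 km/s.
Transfer-orbit speed at r₂: v_a = √[μ(2/r₂ − 1/a_t)] = 5.2363 km/s.
Second burn Δv₂ = |v₂ − v_a| = 5.448 km/s.
Δv = Δv₁ + Δv₂ = 9.445 + 5.448 = 14.89 km/s.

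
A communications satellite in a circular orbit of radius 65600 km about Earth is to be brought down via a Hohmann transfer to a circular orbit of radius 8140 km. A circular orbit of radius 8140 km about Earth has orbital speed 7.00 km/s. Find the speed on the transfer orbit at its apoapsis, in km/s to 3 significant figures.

From the circular-orbit relation v² = μ/r at r = 8140 km: μ = v²r = (7.00)² × 8140 = 3.98860×10^5 km³/s².
Semi-major axis of the transfer orbit: a_t = (65600 + 8140)/2 = 36870 km.
The apoapsis of the transfer ellipse is at r = 65600 km.
Vis-viva: v = √[μ(2/r − 1/a_t)] = √[3.98860×10^5 × (2/65600 − 1/36870)] = 1.159 km/s.

v = 1.16 km/s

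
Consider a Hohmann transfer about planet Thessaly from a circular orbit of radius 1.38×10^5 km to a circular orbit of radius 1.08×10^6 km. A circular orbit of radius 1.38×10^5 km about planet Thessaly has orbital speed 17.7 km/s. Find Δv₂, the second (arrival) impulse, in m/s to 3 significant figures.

Δv₂ = 3320 m/s

From the circular-orbit relation v² = μ/r at r = 1.38×10^5 km: μ = v²r = (17.7)² × 1.38×10^5 = 4.32340×10^7 km³/s².
Semi-major axis of the transfer orbit: a_t = (1.380×10^5 + 1.080×10^6)/2 = 6.090×10^5 km.
On the circular orbit at r = 1.080×10^6 km, v_c = √(μ/r) = 6.327 km/s.
Transfer-orbit speed at the same r (vis-viva, a = a_t): v_t = √[μ(2/r − 1/a_t)] = 3.012 km/s.
Δv₂ = |v_t − v_c| = |3.012 − 6.327| = 3.315 km/s.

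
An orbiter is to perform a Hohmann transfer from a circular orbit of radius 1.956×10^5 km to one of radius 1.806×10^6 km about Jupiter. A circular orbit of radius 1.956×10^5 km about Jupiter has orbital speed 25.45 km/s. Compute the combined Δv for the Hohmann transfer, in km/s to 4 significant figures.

From the circular-orbit relation v² = μ/r at r = 1.956×10^5 km: μ = v²r = (25.45)² × 1.956×10^5 = 1.26691×10^8 km³/s².
Semi-major axis of the transfer orbit: a_t = (1.956×10^5 + 1.806×10^6)/2 = 1.0008×10^6 km.
At r₁ the circular-orbit speed is v₁ = √(μ/r₁) = 25.450 km/s.
On the transfer ellipse at r₁, vis-viva gives v_p = √[μ(2/r₁ − 1/a_t)] = 34.188 km/s.
First burn Δv₁ = |v_p − v₁| = 8.738 km/s.
Circular speed at r₂: v₂ = √(μ/r₂) = 8.376 km/s.
Transfer-orbit speed at r₂: v_a = √[μ(2/r₂ − 1/a_t)] = 3.703 km/s.
Second burn Δv₂ = |v₂ − v_a| = 4.673 km/s.
Total Δv = Δv₁ + Δv₂ = 13.41 km/s.

Δv = 13.41 km/s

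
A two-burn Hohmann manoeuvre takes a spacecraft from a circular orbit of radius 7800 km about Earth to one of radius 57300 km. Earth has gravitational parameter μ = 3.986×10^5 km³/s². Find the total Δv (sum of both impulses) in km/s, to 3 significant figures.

Δv = 3.68 km/s

Transfer-ellipse semi-major axis a_t = (r₁ + r₂)/2 = (7800 + 57300)/2 = 32550 km.
Circular speed at r₁: v₁ = √(μ/r₁) = √(3.986×10^5/7800) = 7.149 km/s.
Transfer-orbit speed at r₁ (vis-viva): v_p = √[μ(2/r₁ − 1/a_t)] = 9.485 km/s.
First burn Δv₁ = |v_p − v₁| = 2.336 km/s.
At r₂, v₂ = √(μ/r₂) = 2.637 km/s.
Transfer-orbit speed at r₂: v_a = √[μ(2/r₂ − 1/a_t)] = 1.291 km/s.
Second burn Δv₂ = |v₂ − v_a| = 1.346 km/s.
Total Δv = Δv₁ + Δv₂ = 3.682 km/s.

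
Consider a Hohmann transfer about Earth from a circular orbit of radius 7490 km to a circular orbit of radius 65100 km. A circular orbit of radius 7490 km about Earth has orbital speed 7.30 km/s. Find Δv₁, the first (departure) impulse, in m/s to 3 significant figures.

From the circular-orbit relation v² = μ/r at r = 7490 km: μ = v²r = (7.30)² × 7490 = 3.99142×10^5 km³/s².
Transfer-ellipse semi-major axis a_t = (r₁ + r₂)/2 = (7490 + 65100)/2 = 36295 km.
Circular speed at r = 7490 km: v_c = √(μ/r) = 7.300 km/s.
Vis-viva on the transfer ellipse at r = 7490 km gives v_t = √[μ(2/r − 1/a_t)] = 9.777 km/s.
Δv₁ = |v_t − v_c| = |9.777 − 7.300| = 2.477 km/s.

Δv₁ = 2480 m/s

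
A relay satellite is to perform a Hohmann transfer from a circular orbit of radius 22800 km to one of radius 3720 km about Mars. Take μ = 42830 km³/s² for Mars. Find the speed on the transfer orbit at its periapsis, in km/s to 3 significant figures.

The Hohmann ellipse has a_t = (r₁ + r₂)/2 = 13260 km.
At periapsis, r = 3720 km.
From the vis-viva equation, v = √[μ(2/r − 1/a_t)] = 4.449 km/s.

v = 4.45 km/s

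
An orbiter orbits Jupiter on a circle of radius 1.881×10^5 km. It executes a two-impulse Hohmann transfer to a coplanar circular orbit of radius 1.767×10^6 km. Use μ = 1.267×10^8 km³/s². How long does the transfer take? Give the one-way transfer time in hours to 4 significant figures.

t = 74.93 hours

Transfer-ellipse semi-major axis a_t = (r₁ + r₂)/2 = (1.881×10^5 + 1.767×10^6)/2 = 9.7755×10^5 km.
Half the transfer-orbit period gives t = π√(a_t³/μ) = 2.6976×10^5 s.
Converting: 2.6976×10^5 s ÷ 3600 s/hour = 74.93 hours.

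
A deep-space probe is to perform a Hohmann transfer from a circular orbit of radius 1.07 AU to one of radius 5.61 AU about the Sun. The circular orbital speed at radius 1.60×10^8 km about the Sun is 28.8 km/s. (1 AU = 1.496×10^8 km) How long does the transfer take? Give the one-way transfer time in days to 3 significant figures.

t = 1110 days

From the circular-orbit relation v² = μ/r at r = 1.60×10^8 km: μ = v²r = (28.8)² × 1.60×10^8 = 1.32710×10^11 km³/s².
In km: r₁ = 1.07 × 1.496×10^8 = 1.60072×10^8 km; r₂ = 5.61 × 1.496×10^8 = 8.39256×10^8 km.
The Hohmann ellipse has a_t = (r₁ + r₂)/2 = 4.99664×10^8 km.
Half the transfer-orbit period gives t = π√(a_t³/μ) = 9.632×10^7 s.
Converting: 9.632×10^7 s ÷ 86400 s/day = 1110 days.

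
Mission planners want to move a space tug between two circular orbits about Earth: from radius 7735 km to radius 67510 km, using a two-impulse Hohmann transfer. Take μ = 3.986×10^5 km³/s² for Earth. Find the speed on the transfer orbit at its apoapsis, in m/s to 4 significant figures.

Semi-major axis of the transfer orbit: a_t = (7735 + 67510)/2 = 37622.5 km.
At apoapsis, r = 67510 km.
Applying v² = μ(2/r − 1/a_t): v = 1.102 km/s.

v = 1102 m/s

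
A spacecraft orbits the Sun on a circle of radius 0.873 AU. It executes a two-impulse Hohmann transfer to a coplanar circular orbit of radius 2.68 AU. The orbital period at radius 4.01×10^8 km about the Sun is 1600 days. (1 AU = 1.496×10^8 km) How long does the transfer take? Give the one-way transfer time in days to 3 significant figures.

t = 432 days

From Kepler's third law T² = 4π²r³/μ at r = 4.01×10^8 km, T = 1600 days = 1600 × 86400 s = 1.3824×10^8 s: μ = 4π²r³/T² = 1.33206×10^11 km³/s².
In km: r₁ = 0.873 × 1.496×10^8 = 1.306008×10^8 km; r₂ = 2.68 × 1.496×10^8 = 4.00928×10^8 km.
Semi-major axis of the transfer orbit: a_t = (1.306008×10^8 + 4.00928×10^8)/2 = 2.657644×10^8 km.
Transfer time t = π√(a_t³/μ) = π√((2.657644×10^8)³ / 1.33206×10^11) = 3.729×10^7 s.
Converting: 3.729×10^7 s ÷ 86400 s/day = 432 days.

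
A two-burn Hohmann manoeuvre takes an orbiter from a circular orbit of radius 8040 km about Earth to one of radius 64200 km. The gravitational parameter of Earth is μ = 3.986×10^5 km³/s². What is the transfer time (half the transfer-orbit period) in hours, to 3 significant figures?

Transfer-ellipse semi-major axis a_t = (r₁ + r₂)/2 = (8040 + 64200)/2 = 36120 km.
Half the transfer-orbit period gives t = π√(a_t³/μ) = 34160 s.
Converting: 34160 s ÷ 3600 s/hour = 9.49 hours.

t = 9.49 hours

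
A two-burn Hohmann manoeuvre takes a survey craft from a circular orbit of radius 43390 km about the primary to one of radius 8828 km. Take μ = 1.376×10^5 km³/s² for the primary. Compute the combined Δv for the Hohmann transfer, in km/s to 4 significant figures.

Δv = 1.887 km/s

Transfer-ellipse semi-major axis a_t = (r₁ + r₂)/2 = (43390 + 8828)/2 = 26109 km.
Circular speed at r₁: v₁ = √(μ/r₁) = √(1.376×10^5/43390) = 1.7808 km/s.
Transfer-orbit speed at r₁ (vis-viva): v_a = √[μ(2/r₁ − 1/a_t)] = 1.0355 km/s.
First burn Δv₁ = |v_a − v₁| = 0.7453 km/s.
At r₂, v₂ = √(μ/r₂) = 3.948 km/s.
Transfer-orbit speed at r₂: v_p = √[μ(2/r₂ − 1/a_t)] = 5.090 km/s.
Second burn Δv₂ = |v₂ − v_p| = 1.142 km/s.
Δv = Δv₁ + Δv₂ = 0.7453 + 1.142 = 1.887 km/s.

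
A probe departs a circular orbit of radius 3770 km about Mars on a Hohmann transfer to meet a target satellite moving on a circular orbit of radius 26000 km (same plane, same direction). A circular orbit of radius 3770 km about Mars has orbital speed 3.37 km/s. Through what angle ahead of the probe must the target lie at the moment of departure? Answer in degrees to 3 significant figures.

φ = 102°

From the circular-orbit relation v² = μ/r at r = 3770 km: μ = v²r = (3.37)² × 3770 = 42815.5 km³/s².
Transfer-ellipse semi-major axis a_t = (r₁ + r₂)/2 = (3770 + 26000)/2 = 14885 km.
Transfer time t = π√(a_t³/μ) = 27570 s.
The target's mean motion on its circular orbit is ω₂ = √(μ/r₂³) = 4.936×10^-5 rad/s.
Angle swept by the target during transfer: ω₂·t = 1.3609 rad = 77.97°.
The probe traverses 180° on the transfer ellipse, so the target must lead by 180° − 77.97° = 102°.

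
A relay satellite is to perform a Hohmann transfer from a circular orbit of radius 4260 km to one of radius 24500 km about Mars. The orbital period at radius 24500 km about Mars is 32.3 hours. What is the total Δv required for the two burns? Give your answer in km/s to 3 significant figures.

From Kepler's third law T² = 4π²r³/μ at r = 24500 km, T = 32.3 hours = 32.3 × 3600 s = 1.1628×10^5 s: μ = 4π²r³/T² = 42938.6 km³/s².
Semi-major axis of the transfer orbit: a_t = (4260 + 24500)/2 = 14380 km.
At r₁ the circular-orbit speed is v₁ = √(μ/r₁) = 3.17482 km/s.
On the transfer ellipse at r₁, v² = μ(2/r − 1/a) gives v_p = √[μ(2/r₁ − 1/a_t)] = 4.14403 km/s.
First burn Δv₁ = |v_p − v₁| = 0.96921 km/s.
Circular speed at r₂: v₂ = √(μ/r₂) = 1.323857 km/s.
Transfer-orbit speed at r₂: v_a = √[μ(2/r₂ − 1/a_t)] = 0.7205536 km/s.
Second burn Δv₂ = |v₂ − v_a| = 0.60330 km/s.
Total Δv = Δv₁ + Δv₂ = 1.573 km/s.

Δv = 1.57 km/s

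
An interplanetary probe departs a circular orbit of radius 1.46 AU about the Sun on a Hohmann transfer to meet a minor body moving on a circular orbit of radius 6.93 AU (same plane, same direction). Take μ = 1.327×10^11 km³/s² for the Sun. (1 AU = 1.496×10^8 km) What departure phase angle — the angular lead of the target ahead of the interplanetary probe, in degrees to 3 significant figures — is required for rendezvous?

In km: r₁ = 1.46 × 1.496×10^8 = 2.18416×10^8 km; r₂ = 6.93 × 1.496×10^8 = 1.036728×10^9 km.
Transfer-ellipse semi-major axis a_t = (r₁ + r₂)/2 = (2.18416×10^8 + 1.036728×10^9)/2 = 6.27572×10^8 km.
The half-period of the transfer ellipse is t = π√(a_t³/μ) = 1.35584×10^8 s.
Target angular speed ω₂ = √(μ/r₂³) = 1.09129×10^-8 rad/s.
Angle swept by the target during transfer: ω₂·t = 1.47961 rad = 84.78°.
The interplanetary probe traverses 180° on the transfer ellipse, so the target must lead by 180° − 84.78° = 95.2°.

φ = 95.2°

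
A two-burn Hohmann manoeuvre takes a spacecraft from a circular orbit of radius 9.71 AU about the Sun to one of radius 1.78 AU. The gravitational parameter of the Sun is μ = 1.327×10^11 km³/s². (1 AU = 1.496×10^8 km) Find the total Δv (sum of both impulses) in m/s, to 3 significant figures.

In km: r₁ = 9.71 × 1.496×10^8 = 1.452616×10^9 km; r₂ = 1.78 × 1.496×10^8 = 2.66288×10^8 km.
The Hohmann ellipse has a_t = (r₁ + r₂)/2 = 8.59452×10^8 km.
At r₁ the circular-orbit speed is v₁ = √(μ/r₁) = 9.558 km/s.
On the transfer ellipse at r₁, vis-viva equation gives v_a = √[μ(2/r₁ − 1/a_t)] = 5.320 km/s.
First burn Δv₁ = |v_a − v₁| = 4.238 km/s.
At r₂, v₂ = √(μ/r₂) = 22.3234 km/s.
Transfer-orbit speed at r₂: v_p = √[μ(2/r₂ − 1/a_t)] = 29.0218 km/s.
Second burn Δv₂ = |v₂ − v_p| = 6.698 km/s.
Δv = Δv₁ + Δv₂ = 4.238 + 6.698 = 10.94 km/s.

Δv = 10900 m/s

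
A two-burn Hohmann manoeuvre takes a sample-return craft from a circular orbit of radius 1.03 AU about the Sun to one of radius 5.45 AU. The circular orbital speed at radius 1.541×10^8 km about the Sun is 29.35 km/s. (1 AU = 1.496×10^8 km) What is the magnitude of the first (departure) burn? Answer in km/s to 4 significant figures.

Δv₁ = 8.716 km/s

From the circular-orbit relation v² = μ/r at r = 1.541×10^8 km: μ = v²r = (29.35)² × 1.541×10^8 = 1.32745×10^11 km³/s².
In km: r₁ = 1.03 × 1.496×10^8 = 1.54088×10^8 km; r₂ = 5.45 × 1.496×10^8 = 8.1532×10^8 km.
The Hohmann ellipse has a_t = (r₁ + r₂)/2 = 4.84704×10^8 km.
Circular speed at r = 1.54088×10^8 km: v_c = √(μ/r) = 29.351 km/s.
Vis-viva on the transfer ellipse at r = 1.54088×10^8 km gives v_t = √[μ(2/r − 1/a_t)] = 38.067 km/s.
Δv₁ = |v_t − v_c| = |38.067 − 29.351| = 8.716 km/s.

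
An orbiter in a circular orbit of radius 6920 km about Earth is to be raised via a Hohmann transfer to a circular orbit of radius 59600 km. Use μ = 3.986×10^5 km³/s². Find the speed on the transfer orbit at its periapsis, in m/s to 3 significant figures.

Transfer-ellipse semi-major axis a_t = (r₁ + r₂)/2 = (6920 + 59600)/2 = 33260 km.
At periapsis, r = 6920 km.
Applying v² = μ(2/r − 1/a_t): v = 10.16 km/s.

v = 10200 m/s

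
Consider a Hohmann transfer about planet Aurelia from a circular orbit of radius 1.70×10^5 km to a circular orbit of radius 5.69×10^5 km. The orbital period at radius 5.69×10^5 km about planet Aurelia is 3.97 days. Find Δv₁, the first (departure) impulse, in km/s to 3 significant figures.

Δv₁ = 4.59 km/s

From Kepler's third law T² = 4π²r³/μ at r = 5.69×10^5 km, T = 3.97 days = 3.97 × 86400 s = 3.43008×10^5 s: μ = 4π²r³/T² = 6.18142×10^7 km³/s².
The Hohmann ellipse has a_t = (r₁ + r₂)/2 = 3.695×10^5 km.
Circular speed at r = 1.700×10^5 km: v_c = √(μ/r) = 19.069 km/s.
Vis-viva on the transfer ellipse at r = 1.700×10^5 km gives v_t = √[μ(2/r − 1/a_t)] = 23.663 km/s.
Δv₁ = |v_t − v_c| = |23.663 − 19.069| = 4.594 km/s.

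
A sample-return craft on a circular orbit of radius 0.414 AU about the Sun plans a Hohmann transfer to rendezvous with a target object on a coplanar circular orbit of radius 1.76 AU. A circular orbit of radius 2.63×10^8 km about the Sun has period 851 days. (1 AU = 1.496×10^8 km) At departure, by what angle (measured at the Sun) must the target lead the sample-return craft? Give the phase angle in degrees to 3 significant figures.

φ = 92.6°

From Kepler's third law T² = 4π²r³/μ at r = 2.63×10^8 km, T = 851 days = 851 × 86400 s = 7.35264×10^7 s: μ = 4π²r³/T² = 1.32844×10^11 km³/s².
In km: r₁ = 0.414 × 1.496×10^8 = 6.19344×10^7 km; r₂ = 1.76 × 1.496×10^8 = 2.63296×10^8 km.
The Hohmann ellipse has a_t = (r₁ + r₂)/2 = 1.626152×10^8 km.
The half-period of the transfer ellipse is t = π√(a_t³/μ) = 1.787399×10^7 s.
The target's mean motion on its circular orbit is ω₂ = √(μ/r₂³) = 8.531076×10^-8 rad/s.
Angle swept by the target during transfer: ω₂·t = 1.52484 rad = 87.37°.
Arrival is 180° from departure on the ellipse, so φ = 180° − 87.37° = 92.6°.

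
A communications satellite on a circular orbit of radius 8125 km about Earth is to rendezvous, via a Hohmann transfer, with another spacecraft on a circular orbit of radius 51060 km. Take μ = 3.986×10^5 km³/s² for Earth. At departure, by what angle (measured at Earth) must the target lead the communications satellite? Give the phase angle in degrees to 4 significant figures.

φ = 100.6°

Transfer-ellipse semi-major axis a_t = (r₁ + r₂)/2 = (8125 + 51060)/2 = 29592.5 km.
The half-period of the transfer ellipse is t = π√(a_t³/μ) = 25330 s.
Target angular speed ω₂ = √(μ/r₂³) = 5.472×10^-5 rad/s.
Angle swept by the target during transfer: ω₂·t = 1.3861 rad = 79.42°.
The communications satellite traverses 180° on the transfer ellipse, so the target must lead by 180° − 79.42° = 100.6°.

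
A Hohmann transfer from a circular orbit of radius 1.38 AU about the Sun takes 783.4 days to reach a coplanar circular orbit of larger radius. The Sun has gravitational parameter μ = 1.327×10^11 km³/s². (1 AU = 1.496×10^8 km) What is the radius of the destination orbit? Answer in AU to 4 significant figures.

In km: r₁ = 1.38 × 1.496×10^8 = 2.06448×10^8 km.
Transfer time t = 783.4 days = 6.768576×10^7 s, and t = π√(a_t³/μ).
So a_t = (μ t²/π²)^(1/3) = (1.327×10^11 × (6.768576×10^7)² / π²)^(1/3) = 3.9493×10^8 km.
Since a_t = (r₁ + r₂)/2, r₂ = 2a_t − r₁ = 2×3.9493×10^8 − 2.06448×10^8 = 5.83412×10^8 km.
In AU: r₂ = 5.83412×10^8 / 1.496×10^8 = 3.900 AU.

r₂ = 3.900 AU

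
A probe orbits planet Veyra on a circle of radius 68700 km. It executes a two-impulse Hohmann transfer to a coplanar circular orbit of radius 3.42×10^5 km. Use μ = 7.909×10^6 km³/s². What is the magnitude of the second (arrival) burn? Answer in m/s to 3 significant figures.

Δv₂ = 2030 m/s

The Hohmann ellipse has a_t = (r₁ + r₂)/2 = 2.0535×10^5 km.
On the circular orbit at r = 3.420×10^5 km, v_c = √(μ/r) = 4.8089 km/s.
Vis-viva on the transfer ellipse at r = 3.420×10^5 km gives v_t = √[μ(2/r − 1/a_t)] = 2.7815 km/s.
Δv₂ = |v_t − v_c| = |2.7815 − 4.8089| = 2.027 km/s.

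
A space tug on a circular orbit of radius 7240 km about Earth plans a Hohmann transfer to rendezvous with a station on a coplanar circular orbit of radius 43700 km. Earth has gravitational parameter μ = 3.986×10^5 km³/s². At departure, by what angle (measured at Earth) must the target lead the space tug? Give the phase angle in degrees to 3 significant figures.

The Hohmann ellipse has a_t = (r₁ + r₂)/2 = 25470 km.
Transfer time t = π√(a_t³/μ) = 20227 s.
The target's mean motion on its circular orbit is ω₂ = √(μ/r₂³) = 6.9111×10^-5 rad/s.
Angle swept by the target during transfer: ω₂·t = 1.3979 rad = 80.09°.
The space tug traverses 180° on the transfer ellipse, so the target must lead by 180° − 80.09° = 99.9°.

φ = 99.9°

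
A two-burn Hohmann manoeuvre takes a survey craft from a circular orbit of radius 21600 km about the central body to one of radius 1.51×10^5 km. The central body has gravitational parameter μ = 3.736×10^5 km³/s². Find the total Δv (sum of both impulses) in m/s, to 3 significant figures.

Δv = 2130 m/s

The Hohmann ellipse has a_t = (r₁ + r₂)/2 = 86300 km.
Circular speed at r₁: v₁ = √(μ/r₁) = √(3.736×10^5/21600) = 4.159 km/s.
On the transfer ellipse at r₁, v² = μ(2/r − 1/a) gives v_p = √[μ(2/r₁ − 1/a_t)] = 5.501 km/s.
First burn Δv₁ = |v_p − v₁| = 1.342 km/s.
At r₂, v₂ = √(μ/r₂) = 1.57295 km/s.
Transfer-orbit speed at r₂: v_a = √[μ(2/r₂ − 1/a_t)] = 0.786931 km/s.
Second burn Δv₂ = |v₂ − v_a| = 0.7860 km/s.
Δv = Δv₁ + Δv₂ = 1.342 + 0.7860 = 2.128 km/s.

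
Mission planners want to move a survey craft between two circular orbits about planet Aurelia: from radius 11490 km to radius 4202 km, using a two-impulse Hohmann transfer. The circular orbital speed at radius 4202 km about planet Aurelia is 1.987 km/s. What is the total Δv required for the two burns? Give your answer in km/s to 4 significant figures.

From the circular-orbit relation v² = μ/r at r = 4202 km: μ = v²r = (1.987)² × 4202 = 16590.2 km³/s².
Transfer-ellipse semi-major axis a_t = (r₁ + r₂)/2 = (11490 + 4202)/2 = 7846 km.
Circular speed at r₁: v₁ = √(μ/r₁) = √(16590.2/11490) = 1.20162 km/s.
Transfer-orbit speed at r₁ (vis-viva): v_a = √[μ(2/r₁ − 1/a_t)] = 0.879366 km/s.
First burn Δv₁ = |v_a − v₁| = 0.3223 km/s.
Circular speed at r₂: v₂ = √(μ/r₂) = 1.9870 km/s.
Transfer-orbit speed at r₂: v_p = √[μ(2/r₂ − 1/a_t)] = 2.4045 km/s.
Second burn Δv₂ = |v₂ − v_p| = 0.4175 km/s.
Δv = Δv₁ + Δv₂ = 0.3223 + 0.4175 = 0.7398 km/s.

Δv = 0.7398 km/s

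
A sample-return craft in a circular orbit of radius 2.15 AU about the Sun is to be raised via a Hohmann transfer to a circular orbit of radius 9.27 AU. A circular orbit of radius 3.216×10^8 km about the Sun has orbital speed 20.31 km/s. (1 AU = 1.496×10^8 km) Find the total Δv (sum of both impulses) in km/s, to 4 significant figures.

From the circular-orbit relation v² = μ/r at r = 3.216×10^8 km: μ = v²r = (20.31)² × 3.216×10^8 = 1.32659×10^11 km³/s².
In km: r₁ = 2.15 × 1.496×10^8 = 3.2164×10^8 km; r₂ = 9.27 × 1.496×10^8 = 1.386792×10^9 km.
Transfer-ellipse semi-major axis a_t = (r₁ + r₂)/2 = (3.2164×10^8 + 1.386792×10^9)/2 = 8.54216×10^8 km.
At r₁ the circular-orbit speed is v₁ = √(μ/r₁) = 20.3087 km/s.
Transfer-orbit speed at r₁ (vis-viva): v_p = √[μ(2/r₁ − 1/a_t)] = 25.8765 km/s.
First burn Δv₁ = |v_p − v₁| = 5.568 km/s.
Circular speed at r₂: v₂ = √(μ/r₂) = 9.781 km/s.
Transfer-orbit speed at r₂: v_a = √[μ(2/r₂ − 1/a_t)] = 6.002 km/s.
Second burn Δv₂ = |v₂ − v_a| = 3.779 km/s.
Δv = Δv₁ + Δv₂ = 5.568 + 3.779 = 9.347 km/s.

Δv = 9.347 km/s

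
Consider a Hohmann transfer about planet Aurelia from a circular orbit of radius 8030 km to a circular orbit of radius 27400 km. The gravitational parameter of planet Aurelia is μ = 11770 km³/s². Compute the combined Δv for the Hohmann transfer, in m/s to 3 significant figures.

Δv = 509 m/s

Semi-major axis of the transfer orbit: a_t = (8030 + 27400)/2 = 17715 km.
Circular speed at r₁: v₁ = √(μ/r₁) = √(11770/8030) = 1.211 km/s.
On the transfer ellipse at r₁, v² = μ(2/r − 1/a) gives v_p = √[μ(2/r₁ − 1/a_t)] = 1.506 km/s.
First burn Δv₁ = |v_p − v₁| = 0.2950 km/s.
At r₂, v₂ = √(μ/r₂) = 0.6554 km/s.
Transfer-orbit speed at r₂: v_a = √[μ(2/r₂ − 1/a_t)] = 0.4413 km/s.
Second burn Δv₂ = |v₂ − v_a| = 0.2141 km/s.
Total Δv = Δv₁ + Δv₂ = 0.5091 km/s.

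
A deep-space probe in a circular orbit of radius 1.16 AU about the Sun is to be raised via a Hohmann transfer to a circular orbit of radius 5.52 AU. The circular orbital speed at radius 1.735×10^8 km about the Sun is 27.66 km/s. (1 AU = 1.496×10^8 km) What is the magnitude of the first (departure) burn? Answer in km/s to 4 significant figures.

Δv₁ = 7.898 km/s

From the circular-orbit relation v² = μ/r at r = 1.735×10^8 km: μ = v²r = (27.66)² × 1.735×10^8 = 1.32741×10^11 km³/s².
In km: r₁ = 1.16 × 1.496×10^8 = 1.73536×10^8 km; r₂ = 5.52 × 1.496×10^8 = 8.25792×10^8 km.
Semi-major axis of the transfer orbit: a_t = (1.73536×10^8 + 8.25792×10^8)/2 = 4.99664×10^8 km.
Circular speed at r = 1.73536×10^8 km: v_c = √(μ/r) = 27.657 km/s.
Vis-viva on the transfer ellipse at r = 1.73536×10^8 km gives v_t = √[μ(2/r − 1/a_t)] = 35.555 km/s.
Δv₁ = |v_t − v_c| = |35.555 − 27.657| = 7.898 km/s.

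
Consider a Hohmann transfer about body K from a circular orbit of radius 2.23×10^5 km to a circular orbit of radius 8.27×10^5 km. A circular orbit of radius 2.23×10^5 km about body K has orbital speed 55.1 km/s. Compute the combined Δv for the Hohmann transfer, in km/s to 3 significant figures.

From the circular-orbit relation v² = μ/r at r = 2.23×10^5 km: μ = v²r = (55.1)² × 2.23×10^5 = 6.77030×10^8 km³/s².
Transfer-ellipse semi-major axis a_t = (r₁ + r₂)/2 = (2.230×10^5 + 8.270×10^5)/2 = 5.250×10^5 km.
At r₁ the circular-orbit speed is v₁ = √(μ/r₁) = 55.100 km/s.
Transfer-orbit speed at r₁ (vis-viva): v_p = √[μ(2/r₁ − 1/a_t)] = 69.155 km/s.
First burn Δv₁ = |v_p − v₁| = 14.055 km/s.
At r₂, v₂ = √(μ/r₂) = 28.6122 km/s.
Transfer-orbit speed at r₂: v_a = √[μ(2/r₂ − 1/a_t)] = 18.6476 km/s.
Second burn Δv₂ = |v₂ − v_a| = 9.9646 km/s.
Total Δv = Δv₁ + Δv₂ = 24.02 km/s.

Δv = 24.0 km/s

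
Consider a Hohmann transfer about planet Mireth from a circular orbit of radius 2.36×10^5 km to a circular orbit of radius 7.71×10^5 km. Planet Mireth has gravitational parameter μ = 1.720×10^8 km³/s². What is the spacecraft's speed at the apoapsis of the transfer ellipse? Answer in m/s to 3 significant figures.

v = 10200 m/s

Semi-major axis of the transfer orbit: a_t = (2.360×10^5 + 7.710×10^5)/2 = 5.035×10^5 km.
The apoapsis of the transfer ellipse is at r = 7.710×10^5 km.
From the vis-viva equation, v = √[μ(2/r − 1/a_t)] = 10.23 km/s.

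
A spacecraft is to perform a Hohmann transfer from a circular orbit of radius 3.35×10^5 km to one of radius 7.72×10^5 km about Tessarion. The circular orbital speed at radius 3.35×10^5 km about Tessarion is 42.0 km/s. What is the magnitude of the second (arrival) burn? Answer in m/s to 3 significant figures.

Δv₂ = 6140 m/s

From the circular-orbit relation v² = μ/r at r = 3.35×10^5 km: μ = v²r = (42.0)² × 3.35×10^5 = 5.90940×10^8 km³/s².
Semi-major axis of the transfer orbit: a_t = (3.350×10^5 + 7.720×10^5)/2 = 5.535×10^5 km.
Circular speed at r = 7.720×10^5 km: v_c = √(μ/r) = 27.667 km/s.
Vis-viva on the transfer ellipse at r = 7.720×10^5 km gives v_t = √[μ(2/r − 1/a_t)] = 21.524 km/s.
Δv₂ = |v_t − v_c| = |21.524 − 27.667| = 6.143 km/s.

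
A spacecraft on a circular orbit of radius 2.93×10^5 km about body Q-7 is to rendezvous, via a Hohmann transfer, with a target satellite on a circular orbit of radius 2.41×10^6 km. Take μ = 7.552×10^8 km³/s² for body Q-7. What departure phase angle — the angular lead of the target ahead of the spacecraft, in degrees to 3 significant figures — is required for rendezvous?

Transfer-ellipse semi-major axis a_t = (r₁ + r₂)/2 = (2.930×10^5 + 2.410×10^6)/2 = 1.3515×10^6 km.
Transfer time t = π√(a_t³/μ) = 1.7962×10^5 s.
Target angular speed ω₂ = √(μ/r₂³) = 7.3452×10^-6 rad/s.
Angle swept by the target during transfer: ω₂·t = 1.3193 rad = 75.59°.
The spacecraft traverses 180° on the transfer ellipse, so the target must lead by 180° − 75.59° = 104°.

φ = 104°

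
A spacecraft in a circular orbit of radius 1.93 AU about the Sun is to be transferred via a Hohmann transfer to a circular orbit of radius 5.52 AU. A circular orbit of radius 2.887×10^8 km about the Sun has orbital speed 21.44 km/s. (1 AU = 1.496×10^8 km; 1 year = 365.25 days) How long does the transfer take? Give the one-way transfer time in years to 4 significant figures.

From the circular-orbit relation v² = μ/r at r = 2.887×10^8 km: μ = v²r = (21.44)² × 2.887×10^8 = 1.32708×10^11 km³/s².
In km: r₁ = 1.93 × 1.496×10^8 = 2.88728×10^8 km; r₂ = 5.52 × 1.496×10^8 = 8.25792×10^8 km.
Semi-major axis of the transfer orbit: a_t = (2.88728×10^8 + 8.25792×10^8)/2 = 5.5726×10^8 km.
Half the transfer-orbit period gives t = π√(a_t³/μ) = 1.1345×10^8 s.
Converting: 1.1345×10^8 s ÷ 3.15576×10^7 s/year (365.25 × 86400) = 3.595 years.

t = 3.595 years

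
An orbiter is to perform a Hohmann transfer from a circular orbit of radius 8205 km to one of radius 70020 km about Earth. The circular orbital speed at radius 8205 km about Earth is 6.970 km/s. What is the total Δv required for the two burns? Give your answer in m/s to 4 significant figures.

From the circular-orbit relation v² = μ/r at r = 8205 km: μ = v²r = (6.970)² × 8205 = 3.98606×10^5 km³/s².
Transfer-ellipse semi-major axis a_t = (r₁ + r₂)/2 = (8205 + 70020)/2 = 39112.5 km.
At r₁ the circular-orbit speed is v₁ = √(μ/r₁) = 6.970 km/s.
On the transfer ellipse at r₁, v² = μ(2/r − 1/a) gives v_p = √[μ(2/r₁ − 1/a_t)] = 9.326 km/s.
First burn Δv₁ = |v_p − v₁| = 2.356 km/s.
Circular speed at r₂: v₂ = √(μ/r₂) = 2.386 km/s.
Transfer-orbit speed at r₂: v_a = √[μ(2/r₂ − 1/a_t)] = 1.093 km/s.
Second burn Δv₂ = |v₂ − v_a| = 1.293 km/s.
Δv = Δv₁ + Δv₂ = 2.356 + 1.293 = 3.649 km/s.

Δv = 3649 m/s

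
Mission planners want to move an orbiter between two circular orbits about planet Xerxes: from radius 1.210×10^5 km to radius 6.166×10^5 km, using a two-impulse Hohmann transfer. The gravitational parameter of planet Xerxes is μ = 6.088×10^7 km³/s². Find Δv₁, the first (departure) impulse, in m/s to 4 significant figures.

Δv₁ = 6573 m/s

Transfer-ellipse semi-major axis a_t = (r₁ + r₂)/2 = (1.210×10^5 + 6.166×10^5)/2 = 3.688×10^5 km.
On the circular orbit at r = 1.210×10^5 km, v_c = √(μ/r) = 22.431 km/s.
Vis-viva on the transfer ellipse at r = 1.210×10^5 km gives v_t = √[μ(2/r − 1/a_t)] = 29.004 km/s.
Δv₁ = |v_t − v_c| = |29.004 − 22.431| = 6.573 km/s.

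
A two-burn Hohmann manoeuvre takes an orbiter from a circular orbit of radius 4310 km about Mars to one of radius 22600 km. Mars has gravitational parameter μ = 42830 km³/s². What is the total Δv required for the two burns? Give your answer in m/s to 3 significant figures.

Δv = 1530 m/s

The Hohmann ellipse has a_t = (r₁ + r₂)/2 = 13455 km.
Circular speed at r₁: v₁ = √(μ/r₁) = √(42830/4310) = 3.15236 km/s.
Transfer-orbit speed at r₁ (vis-viva): v_p = √[μ(2/r₁ − 1/a_t)] = 4.08552 km/s.
First burn Δv₁ = |v_p − v₁| = 0.9332 km/s.
At r₂, v₂ = √(μ/r₂) = 1.3766 km/s.
Transfer-orbit speed at r₂: v_a = √[μ(2/r₂ − 1/a_t)] = 0.77914 km/s.
Second burn Δv₂ = |v₂ − v_a| = 0.5975 km/s.
Δv = Δv₁ + Δv₂ = 0.9332 + 0.5975 = 1.531 km/s.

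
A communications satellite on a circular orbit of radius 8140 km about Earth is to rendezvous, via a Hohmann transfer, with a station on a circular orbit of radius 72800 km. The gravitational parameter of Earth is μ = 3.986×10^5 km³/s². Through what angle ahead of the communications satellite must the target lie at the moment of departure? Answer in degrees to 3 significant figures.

The Hohmann ellipse has a_t = (r₁ + r₂)/2 = 40470 km.
The half-period of the transfer ellipse is t = π√(a_t³/μ) = 40511.75 s.
Target angular speed ω₂ = √(μ/r₂³) = 3.214190×10^-5 rad/s.
Angle swept by the target during transfer: ω₂·t = 1.30212 rad = 74.61°.
Arrival is 180° from departure on the ellipse, so φ = 180° − 74.61° = 105°.

φ = 105°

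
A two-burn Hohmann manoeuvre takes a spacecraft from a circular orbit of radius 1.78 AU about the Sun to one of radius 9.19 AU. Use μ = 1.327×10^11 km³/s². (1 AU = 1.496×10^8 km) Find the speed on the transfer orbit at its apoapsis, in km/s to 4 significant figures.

v = 5.597 km/s

In km: r₁ = 1.78 × 1.496×10^8 = 2.66288×10^8 km; r₂ = 9.19 × 1.496×10^8 = 1.374824×10^9 km.
Semi-major axis of the transfer orbit: a_t = (2.66288×10^8 + 1.374824×10^9)/2 = 8.20556×10^8 km.
The apoapsis of the transfer ellipse is at r = 1.374824×10^9 km.
From the vis-viva equation, v = √[μ(2/r − 1/a_t)] = 5.597 km/s.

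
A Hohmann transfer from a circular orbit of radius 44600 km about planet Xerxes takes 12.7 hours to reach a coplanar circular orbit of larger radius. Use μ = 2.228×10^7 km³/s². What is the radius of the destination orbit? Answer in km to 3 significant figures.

r₂ = 2.91×10^5 km

Transfer time t = 12.7 hours = 45720 s, and t = π√(a_t³/μ).
So a_t = (μ t²/π²)^(1/3) = (2.228×10^7 × (45720)² / π²)^(1/3) = 1.6773×10^5 km.
Since a_t = (r₁ + r₂)/2, r₂ = 2a_t − r₁ = 2×1.6773×10^5 − 44600 = 2.9086×10^5 km.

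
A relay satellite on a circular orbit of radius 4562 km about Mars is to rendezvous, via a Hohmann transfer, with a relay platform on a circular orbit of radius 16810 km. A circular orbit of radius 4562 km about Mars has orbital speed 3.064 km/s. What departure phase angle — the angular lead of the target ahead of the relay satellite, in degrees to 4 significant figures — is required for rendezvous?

From the circular-orbit relation v² = μ/r at r = 4562 km: μ = v²r = (3.064)² × 4562 = 42828.5 km³/s².
The Hohmann ellipse has a_t = (r₁ + r₂)/2 = 10686 km.
Transfer time t = π√(a_t³/μ) = 16770 s.
The target's mean motion on its circular orbit is ω₂ = √(μ/r₂³) = 9.495×10^-5 rad/s.
Angle swept by the target during transfer: ω₂·t = 1.5923 rad = 91.23°.
The relay satellite traverses 180° on the transfer ellipse, so the target must lead by 180° − 91.23° = 88.77°.

φ = 88.77°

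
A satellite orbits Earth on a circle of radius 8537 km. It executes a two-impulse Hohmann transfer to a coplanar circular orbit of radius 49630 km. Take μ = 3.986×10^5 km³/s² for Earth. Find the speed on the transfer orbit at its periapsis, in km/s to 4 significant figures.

v = 8.926 km/s

Transfer-ellipse semi-major axis a_t = (r₁ + r₂)/2 = (8537 + 49630)/2 = 29083.5 km.
The periapsis of the transfer ellipse is at r = 8537 km.
Vis-viva: v = √[μ(2/r − 1/a_t)] = √[3.986×10^5 × (2/8537 − 1/29083.5)] = 8.926 km/s.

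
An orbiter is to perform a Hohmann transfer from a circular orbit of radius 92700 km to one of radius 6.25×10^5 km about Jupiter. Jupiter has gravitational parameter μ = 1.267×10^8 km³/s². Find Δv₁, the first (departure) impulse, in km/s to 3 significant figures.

Semi-major axis of the transfer orbit: a_t = (92700 + 6.250×10^5)/2 = 3.5885×10^5 km.
Circular speed at r = 92700 km: v_c = √(μ/r) = 36.97 km/s.
Vis-viva on the transfer ellipse at r = 92700 km gives v_t = √[μ(2/r − 1/a_t)] = 48.79 km/s.
Δv₁ = |v_t − v_c| = |48.79 − 36.97| = 11.82 km/s.

Δv₁ = 11.8 km/s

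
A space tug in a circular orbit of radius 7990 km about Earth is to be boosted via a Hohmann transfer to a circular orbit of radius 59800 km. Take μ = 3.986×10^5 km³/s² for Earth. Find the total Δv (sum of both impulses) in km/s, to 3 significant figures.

Transfer-ellipse semi-major axis a_t = (r₁ + r₂)/2 = (7990 + 59800)/2 = 33895 km.
Circular speed at r₁: v₁ = √(μ/r₁) = √(3.986×10^5/7990) = 7.063 km/s.
On the transfer ellipse at r₁, vis-viva equation gives v_p = √[μ(2/r₁ − 1/a_t)] = 9.382 km/s.
First burn Δv₁ = |v_p − v₁| = 2.319 km/s.
At r₂, v₂ = √(μ/r₂) = 2.5818 km/s.
Transfer-orbit speed at r₂: v_a = √[μ(2/r₂ − 1/a_t)] = 1.2535 km/s.
Second burn Δv₂ = |v₂ − v_a| = 1.328 km/s.
Total Δv = Δv₁ + Δv₂ = 3.647 km/s.

Δv = 3.65 km/s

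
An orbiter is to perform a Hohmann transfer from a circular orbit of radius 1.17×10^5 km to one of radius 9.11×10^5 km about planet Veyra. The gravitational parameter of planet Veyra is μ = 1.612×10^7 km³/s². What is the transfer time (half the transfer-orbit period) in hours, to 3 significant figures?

t = 80.1 hours

The Hohmann ellipse has a_t = (r₁ + r₂)/2 = 5.140×10^5 km.
Half the transfer-orbit period gives t = π√(a_t³/μ) = 2.883×10^5 s.
Converting: 2.883×10^5 s ÷ 3600 s/hour = 80.1 hours.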